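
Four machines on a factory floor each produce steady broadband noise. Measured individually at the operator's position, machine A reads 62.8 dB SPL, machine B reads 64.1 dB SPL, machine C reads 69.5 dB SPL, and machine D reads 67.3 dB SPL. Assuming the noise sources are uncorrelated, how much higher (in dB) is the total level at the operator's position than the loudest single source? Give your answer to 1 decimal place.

3.2 dB

Incoherent sources sum as intensities:
L_total = 10·log₁₀(10^(62.8/10) + 10^(64.1/10) + 10^(69.5/10) + 10^(67.3/10)) = 72.73 dB SPL.
Excess over the loudest (69.5 dB): 72.73 − 69.5 = 3.2 dB.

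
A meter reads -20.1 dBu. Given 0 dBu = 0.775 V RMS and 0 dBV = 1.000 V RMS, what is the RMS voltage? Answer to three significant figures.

0.0766 V

V = 0.775 V × 10^(-20.1/20).
= 0.775 × 0.09886 = 0.0766 V.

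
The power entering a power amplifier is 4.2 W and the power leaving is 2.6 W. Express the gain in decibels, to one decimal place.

-2.1 dB

Power ratio → dB uses the 10·log₁₀ form:
10·log₁₀(2.6/4.2) = 10·log₁₀(0.6190) = -2.1 dB.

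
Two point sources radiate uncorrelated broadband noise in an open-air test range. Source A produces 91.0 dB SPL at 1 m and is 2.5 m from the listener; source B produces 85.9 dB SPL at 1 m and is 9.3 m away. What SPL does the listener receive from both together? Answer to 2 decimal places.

At the listener: L_A = 91.0 − 20·log₁₀(2.5) = 83.041 dB; L_B = 85.9 − 20·log₁₀(9.3) = 66.530 dB.
Combined: 10·log₁₀(10^(83.041/10)+10^(66.530/10)) = 83.14 dB SPL.

83.14 dB SPL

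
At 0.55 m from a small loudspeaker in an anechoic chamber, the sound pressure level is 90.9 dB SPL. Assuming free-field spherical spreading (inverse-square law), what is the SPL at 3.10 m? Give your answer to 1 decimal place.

75.9 dB SPL

Inverse-square spreading gives ΔL = −20·log₁₀(d₂/d₁).
ΔL = −20·log₁₀(3.10/0.55) = -15.02 dB, so L₂ = 90.9 + (-15.02) = 75.9 dB SPL.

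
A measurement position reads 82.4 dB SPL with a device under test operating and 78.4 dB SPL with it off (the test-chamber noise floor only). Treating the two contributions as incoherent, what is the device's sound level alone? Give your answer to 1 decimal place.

Background correction is a power subtraction:
L_src = 10·log₁₀(10^(82.4/10) − 10^(78.4/10)) = 10·log₁₀(104600000) = 80.2 dB SPL.

80.2 dB SPL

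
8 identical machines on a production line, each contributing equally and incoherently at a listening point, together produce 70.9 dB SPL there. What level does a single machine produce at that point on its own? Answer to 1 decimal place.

8 equal incoherent sources add 10·log₁₀(8) = 9.03 dB over one source.
L_one = 70.9 − 9.03 = 61.9 dB SPL.

61.9 dB SPL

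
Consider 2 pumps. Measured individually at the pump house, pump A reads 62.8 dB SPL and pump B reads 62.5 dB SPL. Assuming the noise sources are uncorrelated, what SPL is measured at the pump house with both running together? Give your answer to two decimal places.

65.66 dB SPL

Uncorrelated sources add in intensity (power), not in dB.
L_total = 10·log₁₀(10^(62.8/10) + 10^(62.5/10)) = 10·log₁₀(3684000) = 65.66 dB SPL.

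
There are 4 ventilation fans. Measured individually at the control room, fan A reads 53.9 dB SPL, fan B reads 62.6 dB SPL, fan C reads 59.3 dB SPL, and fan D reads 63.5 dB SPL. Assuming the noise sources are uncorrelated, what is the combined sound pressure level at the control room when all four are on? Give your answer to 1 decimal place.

Incoherent sources sum as intensities:
L_total = 10·log₁₀(10^(53.9/10) + 10^(62.6/10) + 10^(59.3/10) + 10^(63.5/10)) = 10·log₁₀(5155000) = 67.1 dB SPL.

67.1 dB SPL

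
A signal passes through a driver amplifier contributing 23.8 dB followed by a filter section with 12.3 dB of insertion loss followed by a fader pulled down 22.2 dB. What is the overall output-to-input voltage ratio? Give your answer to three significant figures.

Net gain = 23.8 + (−12.3) + (−22.2) = -10.7 dB.
Voltage ratio = 10^(-10.7/20) = 0.292.

0.292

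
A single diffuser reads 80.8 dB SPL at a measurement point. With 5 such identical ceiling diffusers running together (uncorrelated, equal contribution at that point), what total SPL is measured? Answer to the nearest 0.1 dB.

87.8 dB SPL

5 equal incoherent sources raise the level by 10·log₁₀(5) = 6.99 dB.
L_total = 80.8 + 6.99 = 87.8 dB SPL.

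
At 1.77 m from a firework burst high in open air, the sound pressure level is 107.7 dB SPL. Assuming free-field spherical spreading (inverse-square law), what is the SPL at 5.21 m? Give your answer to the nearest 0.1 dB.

98.3 dB SPL

Inverse-square spreading gives ΔL = −20·log₁₀(d₂/d₁).
ΔL = −20·log₁₀(5.21/1.77) = -9.38 dB, so L₂ = 107.7 + (-9.38) = 98.3 dB SPL.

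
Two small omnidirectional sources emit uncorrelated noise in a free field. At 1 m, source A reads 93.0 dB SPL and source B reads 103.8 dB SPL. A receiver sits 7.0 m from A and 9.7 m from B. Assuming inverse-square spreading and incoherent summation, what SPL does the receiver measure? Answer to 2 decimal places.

84.71 dB SPL

At the listener: L_A = 93.0 − 20·log₁₀(7.0) = 76.098 dB; L_B = 103.8 − 20·log₁₀(9.7) = 84.065 dB.
Combined: 10·log₁₀(10^(76.098/10)+10^(84.065/10)) = 84.71 dB SPL.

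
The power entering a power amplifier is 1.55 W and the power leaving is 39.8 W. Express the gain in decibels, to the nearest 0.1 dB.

14.1 dB

Power is a power quantity, so gain = 10·log₁₀(P_out/P_in).
10·log₁₀(39.8/1.55) = 10·log₁₀(25.68) = 14.1 dB.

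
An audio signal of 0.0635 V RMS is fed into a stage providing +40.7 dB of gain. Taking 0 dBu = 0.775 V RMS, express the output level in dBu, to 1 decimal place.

+19.0 dBu

Input level: 20·log₁₀(0.0635/0.775) = -21.73 dBu.
Output: -21.73 + 40.7 = +19.0 dBu.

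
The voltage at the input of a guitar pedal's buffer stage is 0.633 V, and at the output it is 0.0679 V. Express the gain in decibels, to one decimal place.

-19.4 dB

For a voltage ratio, dB = 20·log₁₀(V₂/V₁).
20·log₁₀(0.0679/0.633) = 20·log₁₀(0.1073) = -19.4 dB.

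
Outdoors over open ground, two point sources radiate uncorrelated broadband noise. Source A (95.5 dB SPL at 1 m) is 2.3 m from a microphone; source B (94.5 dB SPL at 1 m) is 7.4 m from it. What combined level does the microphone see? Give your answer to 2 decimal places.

At the listener: L_A = 95.5 − 20·log₁₀(2.3) = 88.265 dB; L_B = 94.5 − 20·log₁₀(7.4) = 77.115 dB.
Combined: 10·log₁₀(10^(88.265/10)+10^(77.115/10)) = 88.59 dB SPL.

88.59 dB SPL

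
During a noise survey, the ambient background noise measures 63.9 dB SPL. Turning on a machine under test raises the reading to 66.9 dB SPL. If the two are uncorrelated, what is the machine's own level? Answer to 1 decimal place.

63.9 dB SPL

Remove the background by subtracting linear intensities:
L_src = 10·log₁₀(10^(66.9/10) − 10^(63.9/10)) = 10·log₁₀(2443000) = 63.9 dB SPL.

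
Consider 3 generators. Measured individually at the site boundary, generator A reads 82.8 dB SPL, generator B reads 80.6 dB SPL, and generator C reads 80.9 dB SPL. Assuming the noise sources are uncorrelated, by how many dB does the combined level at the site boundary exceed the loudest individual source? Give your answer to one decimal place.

Uncorrelated sources add in intensity (power), not in dB.
L_total = 10·log₁₀(10^(82.8/10) + 10^(80.6/10) + 10^(80.9/10)) = 86.32 dB SPL.
Excess over the loudest (82.8 dB): 86.32 − 82.8 = 3.5 dB.

3.5 dB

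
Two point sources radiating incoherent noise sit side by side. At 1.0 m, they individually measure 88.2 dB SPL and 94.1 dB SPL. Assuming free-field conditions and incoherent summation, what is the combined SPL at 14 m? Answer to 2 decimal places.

72.17 dB SPL

Combined at 1.0 m: 10·log₁₀(10^(88.2/10)+10^(94.1/10)) = 95.093 dB SPL.
Then apply −20·log₁₀(14/1.0) = -22.923 dB → 72.17 dB SPL.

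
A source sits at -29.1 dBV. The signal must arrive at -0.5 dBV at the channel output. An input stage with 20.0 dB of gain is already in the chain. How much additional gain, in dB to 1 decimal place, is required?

The required make-up gain is the shortfall in the dB sum.
G = -0.5 − (-29.1) − 20.0 = 8.6 dB.

8.6 dB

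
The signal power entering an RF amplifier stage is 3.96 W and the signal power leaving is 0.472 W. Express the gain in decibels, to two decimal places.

-9.24 dB

Power ratio → dB uses the 10·log₁₀ form:
10·log₁₀(0.472/3.96) = 10·log₁₀(0.1192) = -9.24 dB.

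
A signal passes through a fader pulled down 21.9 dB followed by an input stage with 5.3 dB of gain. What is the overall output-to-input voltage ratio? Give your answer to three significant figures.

0.148

Net gain = (−21.9) + 5.3 = -16.6 dB.
Voltage ratio = 10^(-16.6/20) = 0.148.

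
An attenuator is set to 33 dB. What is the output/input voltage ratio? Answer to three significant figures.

Voltage ratio = 10^(dB/20).
10^(-33/20) = 10^(-1.650) = 0.0224.

0.0224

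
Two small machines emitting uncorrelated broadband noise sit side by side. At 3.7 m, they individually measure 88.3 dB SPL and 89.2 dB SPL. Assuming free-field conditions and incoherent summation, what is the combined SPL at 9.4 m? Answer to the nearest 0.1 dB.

83.7 dB SPL

Combined at 3.7 m: 10·log₁₀(10^(88.3/10)+10^(89.2/10)) = 91.78 dB SPL.
Then apply −20·log₁₀(9.4/3.7) = -8.10 dB → 83.7 dB SPL.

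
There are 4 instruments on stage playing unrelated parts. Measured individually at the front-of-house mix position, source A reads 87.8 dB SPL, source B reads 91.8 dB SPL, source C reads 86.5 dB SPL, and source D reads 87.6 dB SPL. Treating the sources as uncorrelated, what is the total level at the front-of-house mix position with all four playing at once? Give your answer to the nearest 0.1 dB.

Add the sources as powers (linear), then convert back to dB:
L_total = 10·log₁₀(10^(87.8/10) + 10^(91.8/10) + 10^(86.5/10) + 10^(87.6/10)) = 10·log₁₀(3138000000) = 95.0 dB SPL.

95.0 dB SPL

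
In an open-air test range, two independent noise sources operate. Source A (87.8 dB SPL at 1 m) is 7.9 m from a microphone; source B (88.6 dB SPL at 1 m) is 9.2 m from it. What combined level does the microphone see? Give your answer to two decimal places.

72.60 dB SPL

At the listener: L_A = 87.8 − 20·log₁₀(7.9) = 69.847 dB; L_B = 88.6 − 20·log₁₀(9.2) = 69.324 dB.
Combined: 10·log₁₀(10^(69.847/10)+10^(69.324/10)) = 72.60 dB SPL.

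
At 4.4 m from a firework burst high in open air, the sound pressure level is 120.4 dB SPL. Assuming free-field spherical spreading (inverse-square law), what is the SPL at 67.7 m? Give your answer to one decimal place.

96.7 dB SPL

Inverse-square spreading gives ΔL = −20·log₁₀(d₂/d₁).
ΔL = −20·log₁₀(67.7/4.4) = -23.74 dB, so L₂ = 120.4 + (-23.74) = 96.7 dB SPL.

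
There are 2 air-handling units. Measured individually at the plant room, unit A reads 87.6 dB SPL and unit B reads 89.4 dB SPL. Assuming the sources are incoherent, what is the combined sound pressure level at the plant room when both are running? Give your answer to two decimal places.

91.60 dB SPL

Incoherent sources sum as intensities:
L_total = 10·log₁₀(10^(87.6/10) + 10^(89.4/10)) = 10·log₁₀(1446000000) = 91.60 dB SPL.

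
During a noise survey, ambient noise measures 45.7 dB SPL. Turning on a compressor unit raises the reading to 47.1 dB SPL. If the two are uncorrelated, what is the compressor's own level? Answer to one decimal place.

Background correction is a power subtraction:
L_src = 10·log₁₀(10^(47.1/10) − 10^(45.7/10)) = 10·log₁₀(14130) = 41.5 dB SPL.

41.5 dB SPL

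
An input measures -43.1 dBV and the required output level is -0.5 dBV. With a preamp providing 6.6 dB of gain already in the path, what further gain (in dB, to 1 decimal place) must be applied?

The required make-up gain is the shortfall in the dB sum.
G = -0.5 − (-43.1) − 6.6 = 36.0 dB.

36.0 dB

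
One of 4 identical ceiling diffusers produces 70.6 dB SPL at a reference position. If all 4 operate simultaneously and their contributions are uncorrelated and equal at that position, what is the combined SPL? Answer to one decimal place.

4 equal incoherent sources raise the level by 10·log₁₀(4) = 6.02 dB.
L_total = 70.6 + 6.02 = 76.6 dB SPL.

76.6 dB SPL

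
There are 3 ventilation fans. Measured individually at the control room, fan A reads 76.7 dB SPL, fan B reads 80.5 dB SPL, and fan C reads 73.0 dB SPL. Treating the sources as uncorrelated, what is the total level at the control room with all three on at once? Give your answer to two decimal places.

Uncorrelated sources add in intensity (power), not in dB.
L_total = 10·log₁₀(10^(76.7/10) + 10^(80.5/10) + 10^(73.0/10)) = 10·log₁₀(178900000) = 82.53 dB SPL.

82.53 dB SPL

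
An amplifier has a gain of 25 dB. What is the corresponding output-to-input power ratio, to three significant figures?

Power ratio = 10^(dB/10).
10^(25/10) = 10^(2.500) = 316.

316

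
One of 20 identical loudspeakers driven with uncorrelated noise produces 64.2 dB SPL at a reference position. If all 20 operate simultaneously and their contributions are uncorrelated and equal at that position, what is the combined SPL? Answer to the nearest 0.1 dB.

77.2 dB SPL

20 equal incoherent sources raise the level by 10·log₁₀(20) = 13.01 dB.
L_total = 64.2 + 13.01 = 77.2 dB SPL.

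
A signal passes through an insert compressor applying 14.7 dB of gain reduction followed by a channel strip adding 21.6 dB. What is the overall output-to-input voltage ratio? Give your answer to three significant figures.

Net gain = (−14.7) + 21.6 = 6.9 dB.
Voltage ratio = 10^(6.9/20) = 2.21.

2.21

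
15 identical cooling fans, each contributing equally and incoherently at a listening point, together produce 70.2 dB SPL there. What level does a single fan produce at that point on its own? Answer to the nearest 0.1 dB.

58.4 dB SPL

15 equal incoherent sources add 10·log₁₀(15) = 11.76 dB over one source.
L_one = 70.2 − 11.76 = 58.4 dB SPL.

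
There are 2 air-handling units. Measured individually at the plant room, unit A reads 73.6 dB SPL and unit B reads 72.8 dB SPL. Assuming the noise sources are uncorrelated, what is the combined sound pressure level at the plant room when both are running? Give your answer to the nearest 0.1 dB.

Uncorrelated sources add in intensity (power), not in dB.
L_total = 10·log₁₀(10^(73.6/10) + 10^(72.8/10)) = 10·log₁₀(41960000) = 76.2 dB SPL.

76.2 dB SPL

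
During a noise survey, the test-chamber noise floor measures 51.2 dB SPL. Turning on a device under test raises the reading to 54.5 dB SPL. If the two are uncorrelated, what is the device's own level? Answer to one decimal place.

51.8 dB SPL

Remove the background by subtracting linear intensities:
L_src = 10·log₁₀(10^(54.5/10) − 10^(51.2/10)) = 10·log₁₀(150000) = 51.8 dB SPL.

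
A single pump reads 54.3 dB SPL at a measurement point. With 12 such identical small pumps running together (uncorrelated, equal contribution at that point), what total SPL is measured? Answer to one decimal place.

12 equal incoherent sources raise the level by 10·log₁₀(12) = 10.79 dB.
L_total = 54.3 + 10.79 = 65.1 dB SPL.

65.1 dB SPL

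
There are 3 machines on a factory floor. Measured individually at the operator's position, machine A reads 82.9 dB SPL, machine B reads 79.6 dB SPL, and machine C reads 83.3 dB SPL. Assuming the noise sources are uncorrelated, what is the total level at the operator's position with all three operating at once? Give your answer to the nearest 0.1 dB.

87.0 dB SPL

Uncorrelated sources add in intensity (power), not in dB.
L_total = 10·log₁₀(10^(82.9/10) + 10^(79.6/10) + 10^(83.3/10)) = 10·log₁₀(500000000) = 87.0 dB SPL.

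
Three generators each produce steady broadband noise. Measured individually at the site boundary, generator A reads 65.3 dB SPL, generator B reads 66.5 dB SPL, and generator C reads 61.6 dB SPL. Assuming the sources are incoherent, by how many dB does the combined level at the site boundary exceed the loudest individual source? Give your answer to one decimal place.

3.2 dB

Add the sources as powers (linear), then convert back to dB:
L_total = 10·log₁₀(10^(65.3/10) + 10^(66.5/10) + 10^(61.6/10)) = 69.69 dB SPL.
Excess over the loudest (66.5 dB): 69.69 − 66.5 = 3.2 dB.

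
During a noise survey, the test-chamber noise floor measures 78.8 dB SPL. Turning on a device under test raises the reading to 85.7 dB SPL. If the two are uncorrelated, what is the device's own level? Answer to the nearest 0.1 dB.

84.7 dB SPL

Remove the background by subtracting linear intensities:
L_src = 10·log₁₀(10^(85.7/10) − 10^(78.8/10)) = 10·log₁₀(295700000) = 84.7 dB SPL.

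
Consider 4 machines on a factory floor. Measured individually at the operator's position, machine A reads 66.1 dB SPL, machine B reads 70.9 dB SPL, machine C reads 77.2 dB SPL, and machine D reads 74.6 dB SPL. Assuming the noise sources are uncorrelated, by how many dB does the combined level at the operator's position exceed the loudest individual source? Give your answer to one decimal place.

2.7 dB

Uncorrelated sources add in intensity (power), not in dB.
L_total = 10·log₁₀(10^(66.1/10) + 10^(70.9/10) + 10^(77.2/10) + 10^(74.6/10)) = 79.90 dB SPL.
Excess over the loudest (77.2 dB): 79.90 − 77.2 = 2.7 dB.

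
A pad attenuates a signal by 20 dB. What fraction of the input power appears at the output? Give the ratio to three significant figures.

Power ratio = 10^(dB/10).
10^(-20/10) = 10^(-2.000) = 0.0100.

0.0100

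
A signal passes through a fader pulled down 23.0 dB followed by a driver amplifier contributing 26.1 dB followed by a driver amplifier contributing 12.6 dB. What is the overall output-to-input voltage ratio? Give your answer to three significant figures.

6.10

Net gain = (−23.0) + 26.1 + 12.6 = 15.7 dB.
Voltage ratio = 10^(15.7/20) = 6.10.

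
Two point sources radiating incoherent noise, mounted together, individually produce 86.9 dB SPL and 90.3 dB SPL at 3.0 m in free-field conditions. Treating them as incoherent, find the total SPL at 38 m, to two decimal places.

Combined at 3.0 m: 10·log₁₀(10^(86.9/10)+10^(90.3/10)) = 91.935 dB SPL.
Then apply −20·log₁₀(38/3.0) = -22.053 dB → 69.88 dB SPL.

69.88 dB SPL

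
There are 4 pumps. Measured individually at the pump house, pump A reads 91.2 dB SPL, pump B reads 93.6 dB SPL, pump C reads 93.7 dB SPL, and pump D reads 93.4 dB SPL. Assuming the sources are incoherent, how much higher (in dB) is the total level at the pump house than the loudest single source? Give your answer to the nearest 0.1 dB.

Incoherent sources sum as intensities:
L_total = 10·log₁₀(10^(91.2/10) + 10^(93.6/10) + 10^(93.7/10) + 10^(93.4/10)) = 99.11 dB SPL.
Excess over the loudest (93.7 dB): 99.11 − 93.7 = 5.4 dB.

5.4 dB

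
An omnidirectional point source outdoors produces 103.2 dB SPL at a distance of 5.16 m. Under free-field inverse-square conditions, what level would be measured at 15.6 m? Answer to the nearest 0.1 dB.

93.6 dB SPL

Inverse-square spreading gives ΔL = −20·log₁₀(d₂/d₁).
ΔL = −20·log₁₀(15.6/5.16) = -9.61 dB, so L₂ = 103.2 + (-9.61) = 93.6 dB SPL.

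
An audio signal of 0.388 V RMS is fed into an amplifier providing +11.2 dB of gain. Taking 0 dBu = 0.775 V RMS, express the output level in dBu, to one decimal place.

+5.2 dBu

Input level: 20·log₁₀(0.388/0.775) = -6.01 dBu.
Output: -6.01 + 11.2 = +5.2 dBu.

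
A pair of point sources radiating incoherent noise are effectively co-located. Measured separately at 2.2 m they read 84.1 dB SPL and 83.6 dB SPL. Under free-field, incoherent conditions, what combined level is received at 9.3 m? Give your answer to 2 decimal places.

Combined at 2.2 m: 10·log₁₀(10^(84.1/10)+10^(83.6/10)) = 86.867 dB SPL.
Then apply −20·log₁₀(9.3/2.2) = -12.521 dB → 74.35 dB SPL.

74.35 dB SPL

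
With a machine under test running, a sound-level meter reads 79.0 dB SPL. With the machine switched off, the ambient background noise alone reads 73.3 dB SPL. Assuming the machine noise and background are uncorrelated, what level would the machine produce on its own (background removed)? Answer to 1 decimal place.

Remove the background by subtracting linear intensities:
L_src = 10·log₁₀(10^(79.0/10) − 10^(73.3/10)) = 10·log₁₀(58050000) = 77.6 dB SPL.

77.6 dB SPL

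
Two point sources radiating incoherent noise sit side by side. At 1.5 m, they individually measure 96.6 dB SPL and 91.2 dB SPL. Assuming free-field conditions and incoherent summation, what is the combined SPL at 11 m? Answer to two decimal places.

Combined at 1.5 m: 10·log₁₀(10^(96.6/10)+10^(91.2/10)) = 97.701 dB SPL.
Then apply −20·log₁₀(11/1.5) = -17.306 dB → 80.39 dB SPL.

80.39 dB SPL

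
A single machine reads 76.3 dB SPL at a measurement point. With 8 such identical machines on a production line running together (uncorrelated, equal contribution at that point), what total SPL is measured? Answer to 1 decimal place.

8 equal incoherent sources raise the level by 10·log₁₀(8) = 9.03 dB.
L_total = 76.3 + 9.03 = 85.3 dB SPL.

85.3 dB SPL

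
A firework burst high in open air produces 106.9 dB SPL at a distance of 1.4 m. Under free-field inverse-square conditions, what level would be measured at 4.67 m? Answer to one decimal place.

96.4 dB SPL

For a point source in a free field, ΔL = −20·log₁₀(d₂/d₁).
ΔL = −20·log₁₀(4.67/1.4) = -10.46 dB, so L₂ = 106.9 + (-10.46) = 96.4 dB SPL.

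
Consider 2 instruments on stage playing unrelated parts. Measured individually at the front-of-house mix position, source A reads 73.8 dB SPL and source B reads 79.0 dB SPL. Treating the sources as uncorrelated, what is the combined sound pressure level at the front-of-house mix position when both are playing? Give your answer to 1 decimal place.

Incoherent sources sum as intensities:
L_total = 10·log₁₀(10^(73.8/10) + 10^(79.0/10)) = 10·log₁₀(103400000) = 80.1 dB SPL.

80.1 dB SPL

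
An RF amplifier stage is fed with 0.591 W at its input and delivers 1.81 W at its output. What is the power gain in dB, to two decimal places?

4.86 dB

For a power ratio, dB = 10·log₁₀(P₂/P₁).
10·log₁₀(1.81/0.591) = 10·log₁₀(3.063) = 4.86 dB.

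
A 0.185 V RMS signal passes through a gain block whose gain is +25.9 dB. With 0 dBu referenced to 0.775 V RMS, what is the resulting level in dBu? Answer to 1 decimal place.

+13.5 dBu

Input level: 20·log₁₀(0.185/0.775) = -12.44 dBu.
Output: -12.44 + 25.9 = +13.5 dBu.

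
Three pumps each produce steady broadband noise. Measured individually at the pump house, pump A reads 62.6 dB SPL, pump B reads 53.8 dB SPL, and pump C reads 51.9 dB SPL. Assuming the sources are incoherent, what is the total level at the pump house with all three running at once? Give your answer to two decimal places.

Uncorrelated sources add in intensity (power), not in dB.
L_total = 10·log₁₀(10^(62.6/10) + 10^(53.8/10) + 10^(51.9/10)) = 10·log₁₀(2214000) = 63.45 dB SPL.

63.45 dB SPL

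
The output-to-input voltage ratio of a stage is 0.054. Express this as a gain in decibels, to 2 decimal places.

-25.35 dB

Voltage is an amplitude quantity, so gain = 20·log₁₀(V_out/V_in).
20·log₁₀(0.054) = -25.35 dB.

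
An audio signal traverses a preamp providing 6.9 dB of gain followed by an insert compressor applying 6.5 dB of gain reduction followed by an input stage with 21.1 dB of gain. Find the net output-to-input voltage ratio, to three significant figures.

Net gain = 6.9 + (−6.5) + 21.1 = 21.5 dB.
Voltage ratio = 10^(21.5/20) = 11.9.

11.9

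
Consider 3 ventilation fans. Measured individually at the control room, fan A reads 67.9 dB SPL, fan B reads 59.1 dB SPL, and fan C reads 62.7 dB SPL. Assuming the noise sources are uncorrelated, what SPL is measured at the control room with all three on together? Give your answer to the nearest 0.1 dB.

69.5 dB SPL

Add the sources as powers (linear), then convert back to dB:
L_total = 10·log₁₀(10^(67.9/10) + 10^(59.1/10) + 10^(62.7/10)) = 10·log₁₀(8841000) = 69.5 dB SPL.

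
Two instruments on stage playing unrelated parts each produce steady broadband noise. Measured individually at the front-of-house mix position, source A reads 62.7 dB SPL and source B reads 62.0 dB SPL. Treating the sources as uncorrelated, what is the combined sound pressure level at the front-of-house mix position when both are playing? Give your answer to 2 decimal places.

Uncorrelated sources add in intensity (power), not in dB.
L_total = 10·log₁₀(10^(62.7/10) + 10^(62.0/10)) = 10·log₁₀(3447000) = 65.37 dB SPL.

65.37 dB SPL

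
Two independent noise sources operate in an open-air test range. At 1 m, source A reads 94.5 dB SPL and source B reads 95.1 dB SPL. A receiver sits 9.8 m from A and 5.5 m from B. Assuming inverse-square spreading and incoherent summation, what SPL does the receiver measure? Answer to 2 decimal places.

At the listener: L_A = 94.5 − 20·log₁₀(9.8) = 74.675 dB; L_B = 95.1 − 20·log₁₀(5.5) = 80.293 dB.
Combined: 10·log₁₀(10^(74.675/10)+10^(80.293/10)) = 81.35 dB SPL.

81.35 dB SPL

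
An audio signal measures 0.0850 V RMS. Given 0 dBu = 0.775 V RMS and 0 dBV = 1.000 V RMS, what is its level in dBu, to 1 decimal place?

dBu = 20·log₁₀(V / 0.775 V).
20·log₁₀(0.0850/0.775) = -19.2 dBu.

-19.2 dBu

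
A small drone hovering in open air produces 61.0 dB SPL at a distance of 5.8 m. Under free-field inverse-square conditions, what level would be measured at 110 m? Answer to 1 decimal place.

For a point source in a free field, ΔL = −20·log₁₀(d₂/d₁).
ΔL = −20·log₁₀(110/5.8) = -25.56 dB, so L₂ = 61.0 + (-25.56) = 35.4 dB SPL.

35.4 dB SPL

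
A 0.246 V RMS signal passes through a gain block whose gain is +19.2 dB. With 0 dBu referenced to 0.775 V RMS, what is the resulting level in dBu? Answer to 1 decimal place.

Input level: 20·log₁₀(0.246/0.775) = -9.97 dBu.
Output: -9.97 + 19.2 = +9.2 dBu.

+9.2 dBu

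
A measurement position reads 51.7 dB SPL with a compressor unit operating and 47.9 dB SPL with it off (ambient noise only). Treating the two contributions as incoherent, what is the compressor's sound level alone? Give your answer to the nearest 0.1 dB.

49.4 dB SPL

Remove the background by subtracting linear intensities:
L_src = 10·log₁₀(10^(51.7/10) − 10^(47.9/10)) = 10·log₁₀(86250) = 49.4 dB SPL.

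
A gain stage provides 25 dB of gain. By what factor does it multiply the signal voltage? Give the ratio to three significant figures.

17.8

Voltage ratio = 10^(dB/20).
10^(25/20) = 10^(1.250) = 17.8.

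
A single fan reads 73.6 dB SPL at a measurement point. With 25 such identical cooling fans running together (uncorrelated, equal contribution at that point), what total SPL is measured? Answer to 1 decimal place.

25 equal incoherent sources raise the level by 10·log₁₀(25) = 13.98 dB.
L_total = 73.6 + 13.98 = 87.6 dB SPL.

87.6 dB SPL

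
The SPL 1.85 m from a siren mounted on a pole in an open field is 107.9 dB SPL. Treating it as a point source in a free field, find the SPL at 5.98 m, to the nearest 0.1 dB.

Inverse-square spreading gives ΔL = −20·log₁₀(d₂/d₁).
ΔL = −20·log₁₀(5.98/1.85) = -10.19 dB, so L₂ = 107.9 + (-10.19) = 97.7 dB SPL.

97.7 dB SPL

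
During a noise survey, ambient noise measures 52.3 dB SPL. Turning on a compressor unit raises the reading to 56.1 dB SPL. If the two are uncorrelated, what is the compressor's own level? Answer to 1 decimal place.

53.8 dB SPL

Background correction is a power subtraction:
L_src = 10·log₁₀(10^(56.1/10) − 10^(52.3/10)) = 10·log₁₀(237600) = 53.8 dB SPL.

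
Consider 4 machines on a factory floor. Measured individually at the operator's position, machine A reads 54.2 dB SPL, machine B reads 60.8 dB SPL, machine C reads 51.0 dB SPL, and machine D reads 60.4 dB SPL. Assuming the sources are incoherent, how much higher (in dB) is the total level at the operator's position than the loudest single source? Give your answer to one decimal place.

3.5 dB

Incoherent sources sum as intensities:
L_total = 10·log₁₀(10^(54.2/10) + 10^(60.8/10) + 10^(51.0/10) + 10^(60.4/10)) = 64.29 dB SPL.
Excess over the loudest (60.8 dB): 64.29 − 60.8 = 3.5 dB.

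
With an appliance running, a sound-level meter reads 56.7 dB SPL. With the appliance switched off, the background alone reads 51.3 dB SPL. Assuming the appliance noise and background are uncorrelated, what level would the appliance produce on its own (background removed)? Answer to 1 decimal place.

Remove the background by subtracting linear intensities:
L_src = 10·log₁₀(10^(56.7/10) − 10^(51.3/10)) = 10·log₁₀(332800) = 55.2 dB SPL.

55.2 dB SPL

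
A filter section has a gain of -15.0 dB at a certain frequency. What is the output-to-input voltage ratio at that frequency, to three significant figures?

Voltage ratio = 10^(dB/20).
10^(-15.0/20) = 10^(-0.7500) = 0.178.

0.178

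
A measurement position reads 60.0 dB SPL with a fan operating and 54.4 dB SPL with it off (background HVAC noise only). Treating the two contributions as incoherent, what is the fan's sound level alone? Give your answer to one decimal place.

58.6 dB SPL

Remove the background by subtracting linear intensities:
L_src = 10·log₁₀(10^(60.0/10) − 10^(54.4/10)) = 10·log₁₀(724600) = 58.6 dB SPL.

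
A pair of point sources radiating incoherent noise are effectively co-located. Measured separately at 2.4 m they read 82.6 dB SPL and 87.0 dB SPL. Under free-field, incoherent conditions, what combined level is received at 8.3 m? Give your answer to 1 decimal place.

Combined at 2.4 m: 10·log₁₀(10^(82.6/10)+10^(87.0/10)) = 88.35 dB SPL.
Then apply −20·log₁₀(8.3/2.4) = -10.78 dB → 77.6 dB SPL.

77.6 dB SPL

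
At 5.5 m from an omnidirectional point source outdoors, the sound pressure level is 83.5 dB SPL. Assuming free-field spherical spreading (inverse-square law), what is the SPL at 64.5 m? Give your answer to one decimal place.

For a point source in a free field, ΔL = −20·log₁₀(d₂/d₁).
ΔL = −20·log₁₀(64.5/5.5) = -21.38 dB, so L₂ = 83.5 + (-21.38) = 62.1 dB SPL.

62.1 dB SPL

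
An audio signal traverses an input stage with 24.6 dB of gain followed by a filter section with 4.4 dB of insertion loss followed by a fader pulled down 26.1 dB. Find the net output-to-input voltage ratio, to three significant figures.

0.507

Net gain = 24.6 + (−4.4) + (−26.1) = -5.9 dB.
Voltage ratio = 10^(-5.9/20) = 0.507.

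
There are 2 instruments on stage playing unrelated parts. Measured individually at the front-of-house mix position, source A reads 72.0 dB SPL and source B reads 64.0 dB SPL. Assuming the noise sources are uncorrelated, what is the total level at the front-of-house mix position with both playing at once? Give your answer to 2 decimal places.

72.64 dB SPL

Uncorrelated sources add in intensity (power), not in dB.
L_total = 10·log₁₀(10^(72.0/10) + 10^(64.0/10)) = 10·log₁₀(18360000) = 72.64 dB SPL.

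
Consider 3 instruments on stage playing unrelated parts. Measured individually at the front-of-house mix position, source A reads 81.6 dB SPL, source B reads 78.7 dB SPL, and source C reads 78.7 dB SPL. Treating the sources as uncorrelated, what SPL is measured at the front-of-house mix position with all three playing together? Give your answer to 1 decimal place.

84.7 dB SPL

Uncorrelated sources add in intensity (power), not in dB.
L_total = 10·log₁₀(10^(81.6/10) + 10^(78.7/10) + 10^(78.7/10)) = 10·log₁₀(292800000) = 84.7 dB SPL.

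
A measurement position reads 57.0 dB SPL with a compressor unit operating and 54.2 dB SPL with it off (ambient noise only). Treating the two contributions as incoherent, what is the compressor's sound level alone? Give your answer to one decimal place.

53.8 dB SPL

Subtract intensities: L_src = 10·log₁₀(10^(L_total/10) − 10^(L_bg/10)).
L_src = 10·log₁₀(10^(57.0/10) − 10^(54.2/10)) = 10·log₁₀(238200) = 53.8 dB SPL.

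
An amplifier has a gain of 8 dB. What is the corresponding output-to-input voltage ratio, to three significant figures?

2.51

Voltage ratio = 10^(dB/20).
10^(8/20) = 10^(0.4000) = 2.51.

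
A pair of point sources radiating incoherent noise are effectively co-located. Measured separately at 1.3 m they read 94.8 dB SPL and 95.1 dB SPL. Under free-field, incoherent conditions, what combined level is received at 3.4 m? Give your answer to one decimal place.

89.6 dB SPL

Combined at 1.3 m: 10·log₁₀(10^(94.8/10)+10^(95.1/10)) = 97.96 dB SPL.
Then apply −20·log₁₀(3.4/1.3) = -8.35 dB → 89.6 dB SPL.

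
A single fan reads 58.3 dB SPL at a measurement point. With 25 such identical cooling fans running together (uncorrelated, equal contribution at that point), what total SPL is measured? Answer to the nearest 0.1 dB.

25 equal incoherent sources raise the level by 10·log₁₀(25) = 13.98 dB.
L_total = 58.3 + 13.98 = 72.3 dB SPL.

72.3 dB SPL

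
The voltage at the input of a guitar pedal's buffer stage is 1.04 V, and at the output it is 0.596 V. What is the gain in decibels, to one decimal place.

-4.8 dB

Voltage is an amplitude quantity, so gain = 20·log₁₀(V_out/V_in).
20·log₁₀(0.596/1.04) = 20·log₁₀(0.5731) = -4.8 dB.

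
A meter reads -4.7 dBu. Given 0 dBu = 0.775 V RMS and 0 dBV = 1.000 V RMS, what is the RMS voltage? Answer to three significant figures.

0.451 V

V = 0.775 V × 10^(-4.7/20).
= 0.775 × 0.5821 = 0.451 V.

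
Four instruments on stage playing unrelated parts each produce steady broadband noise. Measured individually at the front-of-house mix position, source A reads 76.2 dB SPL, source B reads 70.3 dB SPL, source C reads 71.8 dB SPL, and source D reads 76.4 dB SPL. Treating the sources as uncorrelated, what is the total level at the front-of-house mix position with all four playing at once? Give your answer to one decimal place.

80.5 dB SPL

Uncorrelated sources add in intensity (power), not in dB.
L_total = 10·log₁₀(10^(76.2/10) + 10^(70.3/10) + 10^(71.8/10) + 10^(76.4/10)) = 10·log₁₀(111200000) = 80.5 dB SPL.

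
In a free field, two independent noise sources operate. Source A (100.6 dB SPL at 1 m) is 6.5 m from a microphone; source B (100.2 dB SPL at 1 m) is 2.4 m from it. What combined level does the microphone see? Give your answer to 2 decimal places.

93.20 dB SPL

At the listener: L_A = 100.6 − 20·log₁₀(6.5) = 84.342 dB; L_B = 100.2 − 20·log₁₀(2.4) = 92.596 dB.
Combined: 10·log₁₀(10^(84.342/10)+10^(92.596/10)) = 93.20 dB SPL.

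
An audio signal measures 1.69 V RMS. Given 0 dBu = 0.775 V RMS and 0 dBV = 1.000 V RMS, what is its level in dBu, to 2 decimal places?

+6.77 dBu

dBu = 20·log₁₀(V / 0.775 V).
20·log₁₀(1.69/0.775) = +6.77 dBu.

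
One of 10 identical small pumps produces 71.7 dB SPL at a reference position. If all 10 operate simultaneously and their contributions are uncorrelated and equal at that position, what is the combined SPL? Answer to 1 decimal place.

10 equal incoherent sources raise the level by 10·log₁₀(10) = 10.00 dB.
L_total = 71.7 + 10.00 = 81.7 dB SPL.

81.7 dB SPL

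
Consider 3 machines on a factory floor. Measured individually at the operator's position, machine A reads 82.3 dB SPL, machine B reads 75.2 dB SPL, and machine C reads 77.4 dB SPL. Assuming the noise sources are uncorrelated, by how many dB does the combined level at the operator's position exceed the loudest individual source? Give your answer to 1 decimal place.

Uncorrelated sources add in intensity (power), not in dB.
L_total = 10·log₁₀(10^(82.3/10) + 10^(75.2/10) + 10^(77.4/10)) = 84.11 dB SPL.
Excess over the loudest (82.3 dB): 84.11 − 82.3 = 1.8 dB.

1.8 dB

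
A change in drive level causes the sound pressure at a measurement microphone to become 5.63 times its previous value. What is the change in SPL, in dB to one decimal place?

15.0 dB

SPL change from a pressure ratio uses the 20·log₁₀ form:
20·log₁₀(5.63) = 15.0 dB.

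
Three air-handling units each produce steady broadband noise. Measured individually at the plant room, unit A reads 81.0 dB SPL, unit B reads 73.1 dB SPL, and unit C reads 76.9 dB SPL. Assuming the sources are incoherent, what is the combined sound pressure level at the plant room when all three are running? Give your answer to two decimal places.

Incoherent sources sum as intensities:
L_total = 10·log₁₀(10^(81.0/10) + 10^(73.1/10) + 10^(76.9/10)) = 10·log₁₀(195300000) = 82.91 dB SPL.

82.91 dB SPL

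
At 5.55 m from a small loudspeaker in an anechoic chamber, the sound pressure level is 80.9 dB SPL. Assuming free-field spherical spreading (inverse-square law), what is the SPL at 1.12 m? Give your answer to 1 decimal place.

94.8 dB SPL

Free-field point source: level drops by 20·log₁₀ of the distance ratio.
ΔL = −20·log₁₀(1.12/5.55) = 13.90 dB, so L₂ = 80.9 + (13.90) = 94.8 dB SPL.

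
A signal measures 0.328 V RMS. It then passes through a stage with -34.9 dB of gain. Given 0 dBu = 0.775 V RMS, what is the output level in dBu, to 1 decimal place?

Input level: 20·log₁₀(0.328/0.775) = -7.47 dBu.
Output: -7.47 − 34.9 = -42.4 dBu.

-42.4 dBu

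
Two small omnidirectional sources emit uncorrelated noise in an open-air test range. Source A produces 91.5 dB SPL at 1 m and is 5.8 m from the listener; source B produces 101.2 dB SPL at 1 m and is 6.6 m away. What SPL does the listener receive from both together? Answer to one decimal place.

At the listener: L_A = 91.5 − 20·log₁₀(5.8) = 76.23 dB; L_B = 101.2 − 20·log₁₀(6.6) = 84.81 dB.
Combined: 10·log₁₀(10^(76.23/10)+10^(84.81/10)) = 85.4 dB SPL.

85.4 dB SPL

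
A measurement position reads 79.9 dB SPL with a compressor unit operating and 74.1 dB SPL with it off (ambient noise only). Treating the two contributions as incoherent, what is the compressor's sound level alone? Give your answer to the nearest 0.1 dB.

78.6 dB SPL

Subtract intensities: L_src = 10·log₁₀(10^(L_total/10) − 10^(L_bg/10)).
L_src = 10·log₁₀(10^(79.9/10) − 10^(74.1/10)) = 10·log₁₀(72020000) = 78.6 dB SPL.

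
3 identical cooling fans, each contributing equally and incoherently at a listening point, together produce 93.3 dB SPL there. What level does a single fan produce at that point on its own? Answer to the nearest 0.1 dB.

88.5 dB SPL

3 equal incoherent sources add 10·log₁₀(3) = 4.77 dB over one source.
L_one = 93.3 − 4.77 = 88.5 dB SPL.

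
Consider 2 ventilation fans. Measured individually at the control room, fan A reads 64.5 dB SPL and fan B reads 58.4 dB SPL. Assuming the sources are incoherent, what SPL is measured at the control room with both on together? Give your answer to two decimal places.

65.45 dB SPL

Incoherent sources sum as intensities:
L_total = 10·log₁₀(10^(64.5/10) + 10^(58.4/10)) = 10·log₁₀(3510000) = 65.45 dB SPL.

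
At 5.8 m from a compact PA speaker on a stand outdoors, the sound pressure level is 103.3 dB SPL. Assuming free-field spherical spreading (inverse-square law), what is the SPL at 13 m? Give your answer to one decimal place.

Inverse-square spreading gives ΔL = −20·log₁₀(d₂/d₁).
ΔL = −20·log₁₀(13/5.8) = -7.01 dB, so L₂ = 103.3 + (-7.01) = 96.3 dB SPL.

96.3 dB SPL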